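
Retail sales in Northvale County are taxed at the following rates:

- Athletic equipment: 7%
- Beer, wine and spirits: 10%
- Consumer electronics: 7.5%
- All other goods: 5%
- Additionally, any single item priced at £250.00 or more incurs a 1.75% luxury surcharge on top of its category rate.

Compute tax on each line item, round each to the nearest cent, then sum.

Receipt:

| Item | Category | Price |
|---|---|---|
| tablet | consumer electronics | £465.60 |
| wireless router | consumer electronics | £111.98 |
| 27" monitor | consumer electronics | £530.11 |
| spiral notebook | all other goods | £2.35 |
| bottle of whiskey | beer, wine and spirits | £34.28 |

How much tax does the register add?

£104.06

Tablet £465.60: consumer electronics → 7.5% + 1.75% surcharge = 9.25% → £43.07
Wireless router £111.98: consumer electronics → 7.5% → £8.40
27" monitor £530.11: consumer electronics → 7.5% + 1.75% surcharge = 9.25% → £49.04
Spiral notebook £2.35: all other goods → 5% → £0.12
Bottle of whiskey £34.28: beer, wine and spirits → 10% → £3.43
Total tax = £43.07 + £8.40 + £49.04 + £0.12 + £3.43 = £104.06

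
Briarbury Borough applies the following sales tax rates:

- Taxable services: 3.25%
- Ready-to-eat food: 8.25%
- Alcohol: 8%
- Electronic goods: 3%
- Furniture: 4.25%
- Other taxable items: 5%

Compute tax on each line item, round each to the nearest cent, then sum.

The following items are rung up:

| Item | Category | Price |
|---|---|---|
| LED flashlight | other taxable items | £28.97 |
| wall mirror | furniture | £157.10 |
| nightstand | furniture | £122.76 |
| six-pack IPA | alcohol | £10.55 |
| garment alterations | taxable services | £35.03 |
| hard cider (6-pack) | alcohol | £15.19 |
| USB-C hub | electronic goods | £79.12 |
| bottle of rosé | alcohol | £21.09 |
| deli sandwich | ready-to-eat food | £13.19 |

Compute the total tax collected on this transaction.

£21.70

LED flashlight £28.97: other taxable items → 5% → £1.45
Wall mirror £157.10: furniture → 4.25% → £6.68
Nightstand £122.76: furniture → 4.25% → £5.22
Six-pack IPA £10.55: alcohol → 8% → £0.84
Garment alterations £35.03: taxable services → 3.25% → £1.14
Hard cider (6-pack) £15.19: alcohol → 8% → £1.22
USB-C hub £79.12: electronic goods → 3% → £2.37
Bottle of rosé £21.09: alcohol → 8% → £1.69
Deli sandwich £13.19: ready-to-eat food → 8.25% → £1.09
Total tax = £1.45 + £6.68 + £5.22 + £0.84 + £1.14 + £1.22 + £2.37 + £1.69 + £1.09 = £21.70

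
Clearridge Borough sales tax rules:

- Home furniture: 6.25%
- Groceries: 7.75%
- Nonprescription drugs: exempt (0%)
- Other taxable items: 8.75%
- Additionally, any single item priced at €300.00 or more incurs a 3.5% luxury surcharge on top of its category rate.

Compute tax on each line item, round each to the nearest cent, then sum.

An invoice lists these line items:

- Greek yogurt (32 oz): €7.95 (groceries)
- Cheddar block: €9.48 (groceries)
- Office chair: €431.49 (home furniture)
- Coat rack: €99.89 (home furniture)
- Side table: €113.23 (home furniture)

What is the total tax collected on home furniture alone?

Office chair €431.49: home furniture → 6.25% + 3.5% surcharge = 9.75% → €42.07
Coat rack €99.89: home furniture → 6.25% → €6.24
Side table €113.23: home furniture → 6.25% → €7.08
Tax on home furniture = €42.07 + €6.24 + €7.08 = €55.39

€55.39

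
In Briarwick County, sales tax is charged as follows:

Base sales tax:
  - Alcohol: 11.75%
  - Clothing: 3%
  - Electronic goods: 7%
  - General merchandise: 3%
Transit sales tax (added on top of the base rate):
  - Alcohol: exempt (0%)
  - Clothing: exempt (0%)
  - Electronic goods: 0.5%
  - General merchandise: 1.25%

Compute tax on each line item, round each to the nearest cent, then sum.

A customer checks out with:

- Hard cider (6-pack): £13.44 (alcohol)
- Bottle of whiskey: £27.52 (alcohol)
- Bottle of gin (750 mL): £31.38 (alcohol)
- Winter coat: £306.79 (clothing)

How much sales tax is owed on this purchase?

Hard cider (6-pack) £13.44: alcohol → 11.75% + 0% transit = 11.75% → £1.58
Bottle of whiskey £27.52: alcohol → 11.75% + 0% transit = 11.75% → £3.23
Bottle of gin (750 mL) £31.38: alcohol → 11.75% + 0% transit = 11.75% → £3.69
Winter coat £306.79: clothing → 3% + 0% transit = 3% → £9.20
Total tax = £1.58 + £3.23 + £3.69 + £9.20 = £17.70

£17.70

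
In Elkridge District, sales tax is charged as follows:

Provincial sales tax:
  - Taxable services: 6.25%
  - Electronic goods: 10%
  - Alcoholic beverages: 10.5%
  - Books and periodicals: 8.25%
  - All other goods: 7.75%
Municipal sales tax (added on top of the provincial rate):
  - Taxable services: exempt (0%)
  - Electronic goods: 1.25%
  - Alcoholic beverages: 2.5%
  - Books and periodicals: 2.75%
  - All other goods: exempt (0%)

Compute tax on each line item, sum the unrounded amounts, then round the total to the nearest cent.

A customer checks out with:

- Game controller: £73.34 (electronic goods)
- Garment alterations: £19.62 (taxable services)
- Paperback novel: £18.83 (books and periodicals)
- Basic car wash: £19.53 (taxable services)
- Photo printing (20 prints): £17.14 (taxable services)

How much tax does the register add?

Game controller £73.34: electronic goods → 10% + 1.25% municipal = 11.25% → £8.25075
Garment alterations £19.62: taxable services → 6.25% + 0% municipal = 6.25% → £1.22625
Paperback novel £18.83: books and periodicals → 8.25% + 2.75% municipal = 11% → £2.0713
Basic car wash £19.53: taxable services → 6.25% + 0% municipal = 6.25% → £1.220625
Photo printing (20 prints) £17.14: taxable services → 6.25% + 0% municipal = 6.25% → £1.07125
Unrounded tax sum = £13.840175 → £13.84

£13.84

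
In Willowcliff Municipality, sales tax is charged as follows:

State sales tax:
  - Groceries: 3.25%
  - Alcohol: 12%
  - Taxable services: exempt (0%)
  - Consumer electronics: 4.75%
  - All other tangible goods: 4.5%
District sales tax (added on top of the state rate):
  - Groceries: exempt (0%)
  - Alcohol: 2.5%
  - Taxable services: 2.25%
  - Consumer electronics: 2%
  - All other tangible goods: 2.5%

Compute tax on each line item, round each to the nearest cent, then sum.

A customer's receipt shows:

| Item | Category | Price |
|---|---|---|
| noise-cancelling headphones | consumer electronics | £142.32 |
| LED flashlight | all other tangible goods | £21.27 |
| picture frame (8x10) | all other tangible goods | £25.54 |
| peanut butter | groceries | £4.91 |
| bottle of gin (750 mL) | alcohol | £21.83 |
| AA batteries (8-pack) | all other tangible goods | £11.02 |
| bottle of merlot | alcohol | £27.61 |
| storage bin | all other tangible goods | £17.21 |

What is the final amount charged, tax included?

Noise-cancelling headphones £142.32: consumer electronics → 4.75% + 2% district = 6.75% → £9.61
LED flashlight £21.27: all other tangible goods → 4.5% + 2.5% district = 7% → £1.49
Picture frame (8x10) £25.54: all other tangible goods → 4.5% + 2.5% district = 7% → £1.79
Peanut butter £4.91: groceries → 3.25% + 0% district = 3.25% → £0.16
Bottle of gin (750 mL) £21.83: alcohol → 12% + 2.5% district = 14.5% → £3.17
AA batteries (8-pack) £11.02: all other tangible goods → 4.5% + 2.5% district = 7% → £0.77
Bottle of merlot £27.61: alcohol → 12% + 2.5% district = 14.5% → £4.00
Storage bin £17.21: all other tangible goods → 4.5% + 2.5% district = 7% → £1.20
Subtotal = £271.71; tax = £22.19; total due = £293.90

£293.90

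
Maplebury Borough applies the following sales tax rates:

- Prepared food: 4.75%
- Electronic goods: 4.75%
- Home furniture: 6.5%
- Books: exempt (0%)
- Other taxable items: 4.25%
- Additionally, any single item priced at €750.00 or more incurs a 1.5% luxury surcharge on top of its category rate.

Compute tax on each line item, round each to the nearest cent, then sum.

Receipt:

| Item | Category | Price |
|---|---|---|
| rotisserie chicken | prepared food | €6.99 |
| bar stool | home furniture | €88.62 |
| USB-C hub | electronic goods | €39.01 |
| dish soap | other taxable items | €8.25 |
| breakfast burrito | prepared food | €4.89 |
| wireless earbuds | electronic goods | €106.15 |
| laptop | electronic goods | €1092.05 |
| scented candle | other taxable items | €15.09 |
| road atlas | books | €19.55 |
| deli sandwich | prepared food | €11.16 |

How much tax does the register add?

€82.98

Rotisserie chicken €6.99: prepared food → 4.75% → €0.33
Bar stool €88.62: home furniture → 6.5% → €5.76
USB-C hub €39.01: electronic goods → 4.75% → €1.85
Dish soap €8.25: other taxable items → 4.25% → €0.35
Breakfast burrito €4.89: prepared food → 4.75% → €0.23
Wireless earbuds €106.15: electronic goods → 4.75% → €5.04
Laptop €1092.05: electronic goods → 4.75% + 1.5% surcharge = 6.25% → €68.25
Scented candle €15.09: other taxable items → 4.25% → €0.64
Road atlas €19.55: books → 0% → €0.00
Deli sandwich €11.16: prepared food → 4.75% → €0.53
Total tax = €0.33 + €5.76 + €1.85 + €0.35 + €0.23 + €5.04 + €68.25 + €0.64 + €0.53 = €82.98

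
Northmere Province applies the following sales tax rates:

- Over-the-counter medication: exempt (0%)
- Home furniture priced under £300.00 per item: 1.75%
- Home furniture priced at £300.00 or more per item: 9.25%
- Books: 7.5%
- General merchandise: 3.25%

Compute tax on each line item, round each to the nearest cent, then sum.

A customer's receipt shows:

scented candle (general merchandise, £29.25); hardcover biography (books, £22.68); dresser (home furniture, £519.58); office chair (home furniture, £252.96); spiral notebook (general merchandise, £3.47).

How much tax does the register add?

£55.25

Scented candle £29.25: general merchandise → 3.25% → £0.95
Hardcover biography £22.68: books → 7.5% → £1.70
Dresser £519.58: home furniture, £300.00 or more → 9.25% → £48.06
Office chair £252.96: home furniture, under £300.00 → 1.75% → £4.43
Spiral notebook £3.47: general merchandise → 3.25% → £0.11
Total tax = £0.95 + £1.70 + £48.06 + £4.43 + £0.11 = £55.25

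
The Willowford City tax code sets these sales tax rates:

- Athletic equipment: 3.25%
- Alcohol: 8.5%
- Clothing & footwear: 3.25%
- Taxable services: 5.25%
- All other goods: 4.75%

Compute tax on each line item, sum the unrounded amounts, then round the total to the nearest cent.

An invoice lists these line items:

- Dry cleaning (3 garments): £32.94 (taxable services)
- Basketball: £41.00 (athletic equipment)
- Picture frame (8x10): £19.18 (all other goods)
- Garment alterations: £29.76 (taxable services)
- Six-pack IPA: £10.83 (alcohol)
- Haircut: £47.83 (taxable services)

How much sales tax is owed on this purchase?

Dry cleaning (3 garments) £32.94: taxable services → 5.25% → £1.72935
Basketball £41.00: athletic equipment → 3.25% → £1.3325
Picture frame (8x10) £19.18: all other goods → 4.75% → £0.91105
Garment alterations £29.76: taxable services → 5.25% → £1.5624
Six-pack IPA £10.83: alcohol → 8.5% → £0.92055
Haircut £47.83: taxable services → 5.25% → £2.511075
Unrounded tax sum = £8.966925 → £8.97

£8.97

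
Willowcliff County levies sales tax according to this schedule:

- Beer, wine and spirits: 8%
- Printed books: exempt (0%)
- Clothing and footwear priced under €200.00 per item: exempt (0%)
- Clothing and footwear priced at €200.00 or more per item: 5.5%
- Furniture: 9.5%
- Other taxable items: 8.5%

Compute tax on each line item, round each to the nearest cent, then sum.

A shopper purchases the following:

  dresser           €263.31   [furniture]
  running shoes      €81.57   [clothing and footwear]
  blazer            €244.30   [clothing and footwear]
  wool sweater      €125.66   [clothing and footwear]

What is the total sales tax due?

€38.45

Dresser €263.31: furniture → 9.5% → €25.01
Running shoes €81.57: clothing and footwear, under €200.00 → 0% → €0.00
Blazer €244.30: clothing and footwear, €200.00 or more → 5.5% → €13.44
Wool sweater €125.66: clothing and footwear, under €200.00 → 0% → €0.00
Total tax = €25.01 + €13.44 = €38.45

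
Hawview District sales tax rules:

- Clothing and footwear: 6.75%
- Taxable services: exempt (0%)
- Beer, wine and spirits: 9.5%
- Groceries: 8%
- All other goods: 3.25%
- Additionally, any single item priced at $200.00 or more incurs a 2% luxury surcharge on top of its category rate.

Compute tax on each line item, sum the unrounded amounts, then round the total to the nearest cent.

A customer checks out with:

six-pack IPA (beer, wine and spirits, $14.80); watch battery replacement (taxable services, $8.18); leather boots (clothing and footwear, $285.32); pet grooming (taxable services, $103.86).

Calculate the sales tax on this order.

$26.37

Six-pack IPA $14.80: beer, wine and spirits → 9.5% → $1.406
Watch battery replacement $8.18: taxable services → 0% → $0.00
Leather boots $285.32: clothing and footwear → 6.75% + 2% surcharge = 8.75% → $24.9655
Pet grooming $103.86: taxable services → 0% → $0.00
Unrounded tax sum = $26.3715 → $26.37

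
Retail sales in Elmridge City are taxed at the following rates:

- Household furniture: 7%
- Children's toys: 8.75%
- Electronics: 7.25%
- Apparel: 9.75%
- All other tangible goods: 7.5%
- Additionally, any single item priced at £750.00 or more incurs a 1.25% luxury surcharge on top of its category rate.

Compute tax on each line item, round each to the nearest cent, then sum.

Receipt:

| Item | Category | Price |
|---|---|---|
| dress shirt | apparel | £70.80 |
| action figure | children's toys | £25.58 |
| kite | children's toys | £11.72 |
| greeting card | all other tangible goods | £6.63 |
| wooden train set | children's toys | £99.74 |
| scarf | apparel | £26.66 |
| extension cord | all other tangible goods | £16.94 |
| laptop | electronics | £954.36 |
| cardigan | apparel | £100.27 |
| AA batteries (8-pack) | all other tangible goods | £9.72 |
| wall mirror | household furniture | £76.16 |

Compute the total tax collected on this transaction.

Dress shirt £70.80: apparel → 9.75% → £6.90
Action figure £25.58: children's toys → 8.75% → £2.24
Kite £11.72: children's toys → 8.75% → £1.03
Greeting card £6.63: all other tangible goods → 7.5% → £0.50
Wooden train set £99.74: children's toys → 8.75% → £8.73
Scarf £26.66: apparel → 9.75% → £2.60
Extension cord £16.94: all other tangible goods → 7.5% → £1.27
Laptop £954.36: electronics → 7.25% + 1.25% surcharge = 8.5% → £81.12
Cardigan £100.27: apparel → 9.75% → £9.78
AA batteries (8-pack) £9.72: all other tangible goods → 7.5% → £0.73
Wall mirror £76.16: household furniture → 7% → £5.33
Total tax = £6.90 + £2.24 + £1.03 + £0.50 + £8.73 + £2.60 + £1.27 + £81.12 + £9.78 + £0.73 + £5.33 = £120.23

£120.23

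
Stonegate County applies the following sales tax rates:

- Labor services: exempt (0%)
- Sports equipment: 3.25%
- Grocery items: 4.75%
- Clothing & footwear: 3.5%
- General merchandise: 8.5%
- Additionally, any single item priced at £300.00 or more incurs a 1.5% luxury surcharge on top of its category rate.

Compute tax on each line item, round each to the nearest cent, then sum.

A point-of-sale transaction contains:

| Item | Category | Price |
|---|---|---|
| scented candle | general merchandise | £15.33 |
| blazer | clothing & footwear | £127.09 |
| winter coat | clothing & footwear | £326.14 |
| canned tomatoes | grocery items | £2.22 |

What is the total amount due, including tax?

£492.95

Scented candle £15.33: general merchandise → 8.5% → £1.30
Blazer £127.09: clothing & footwear → 3.5% → £4.45
Winter coat £326.14: clothing & footwear → 3.5% + 1.5% surcharge = 5% → £16.31
Canned tomatoes £2.22: grocery items → 4.75% → £0.11
Subtotal = £470.78; tax = £22.17; total due = £492.95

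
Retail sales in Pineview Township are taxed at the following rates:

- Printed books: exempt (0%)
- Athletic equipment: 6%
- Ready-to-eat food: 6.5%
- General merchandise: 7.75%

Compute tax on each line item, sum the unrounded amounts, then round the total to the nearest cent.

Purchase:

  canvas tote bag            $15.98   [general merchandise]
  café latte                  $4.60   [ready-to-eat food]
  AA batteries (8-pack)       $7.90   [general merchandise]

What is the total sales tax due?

$2.15

Canvas tote bag $15.98: general merchandise → 7.75% → $1.23845
Café latte $4.60: ready-to-eat food → 6.5% → $0.299
AA batteries (8-pack) $7.90: general merchandise → 7.75% → $0.61225
Unrounded tax sum = $2.1497 → $2.15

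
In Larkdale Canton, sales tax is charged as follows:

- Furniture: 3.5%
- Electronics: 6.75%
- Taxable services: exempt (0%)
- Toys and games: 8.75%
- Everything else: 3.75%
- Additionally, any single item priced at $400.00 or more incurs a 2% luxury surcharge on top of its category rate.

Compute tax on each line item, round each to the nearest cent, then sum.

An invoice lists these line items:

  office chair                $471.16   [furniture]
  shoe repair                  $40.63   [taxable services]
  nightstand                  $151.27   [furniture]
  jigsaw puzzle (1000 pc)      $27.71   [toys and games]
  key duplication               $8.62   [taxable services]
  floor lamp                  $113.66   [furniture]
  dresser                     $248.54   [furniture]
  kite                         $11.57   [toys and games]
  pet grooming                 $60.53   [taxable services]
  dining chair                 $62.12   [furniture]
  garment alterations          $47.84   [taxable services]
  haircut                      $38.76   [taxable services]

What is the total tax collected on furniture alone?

Office chair $471.16: furniture → 3.5% + 2% surcharge = 5.5% → $25.91
Nightstand $151.27: furniture → 3.5% → $5.29
Floor lamp $113.66: furniture → 3.5% → $3.98
Dresser $248.54: furniture → 3.5% → $8.70
Dining chair $62.12: furniture → 3.5% → $2.17
Tax on furniture = $25.91 + $5.29 + $3.98 + $8.70 + $2.17 = $46.05

$46.05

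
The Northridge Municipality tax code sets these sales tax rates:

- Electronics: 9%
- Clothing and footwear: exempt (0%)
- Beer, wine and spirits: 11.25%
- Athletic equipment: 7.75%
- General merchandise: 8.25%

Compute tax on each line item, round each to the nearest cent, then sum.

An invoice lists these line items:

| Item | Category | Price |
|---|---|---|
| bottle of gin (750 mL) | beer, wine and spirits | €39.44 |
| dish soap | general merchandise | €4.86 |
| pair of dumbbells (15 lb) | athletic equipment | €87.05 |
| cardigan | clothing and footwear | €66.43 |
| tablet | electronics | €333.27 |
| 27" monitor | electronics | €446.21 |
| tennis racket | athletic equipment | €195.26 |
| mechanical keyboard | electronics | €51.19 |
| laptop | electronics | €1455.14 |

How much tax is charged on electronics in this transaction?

€205.72

Tablet €333.27: electronics → 9% → €29.99
27" monitor €446.21: electronics → 9% → €40.16
Mechanical keyboard €51.19: electronics → 9% → €4.61
Laptop €1455.14: electronics → 9% → €130.96
Tax on electronics = €29.99 + €40.16 + €4.61 + €130.96 = €205.72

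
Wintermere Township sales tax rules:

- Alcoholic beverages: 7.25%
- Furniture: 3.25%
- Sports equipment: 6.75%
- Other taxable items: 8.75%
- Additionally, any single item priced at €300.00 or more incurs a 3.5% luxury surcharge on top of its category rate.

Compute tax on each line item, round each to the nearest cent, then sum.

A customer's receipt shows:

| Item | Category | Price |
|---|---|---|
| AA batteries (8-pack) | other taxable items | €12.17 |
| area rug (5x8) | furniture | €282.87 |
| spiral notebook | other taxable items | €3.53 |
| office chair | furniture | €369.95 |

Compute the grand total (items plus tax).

€704.05

AA batteries (8-pack) €12.17: other taxable items → 8.75% → €1.06
Area rug (5x8) €282.87: furniture → 3.25% → €9.19
Spiral notebook €3.53: other taxable items → 8.75% → €0.31
Office chair €369.95: furniture → 3.25% + 3.5% surcharge = 6.75% → €24.97
Subtotal = €668.52; tax = €35.53; total due = €704.05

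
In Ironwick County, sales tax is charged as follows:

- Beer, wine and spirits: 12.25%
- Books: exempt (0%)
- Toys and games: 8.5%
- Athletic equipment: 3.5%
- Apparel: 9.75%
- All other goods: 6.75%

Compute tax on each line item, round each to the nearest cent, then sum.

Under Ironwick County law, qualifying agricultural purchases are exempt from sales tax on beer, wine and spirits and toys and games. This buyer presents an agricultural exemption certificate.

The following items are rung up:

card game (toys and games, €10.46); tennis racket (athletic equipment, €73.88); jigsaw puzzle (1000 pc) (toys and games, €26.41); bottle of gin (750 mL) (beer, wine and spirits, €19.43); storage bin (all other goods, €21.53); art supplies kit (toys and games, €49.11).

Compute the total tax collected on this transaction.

€4.04

Card game €10.46: toys and games, buyer-exempt → 0% → €0.00
Tennis racket €73.88: athletic equipment → 3.5% → €2.59
Jigsaw puzzle (1000 pc) €26.41: toys and games, buyer-exempt → 0% → €0.00
Bottle of gin (750 mL) €19.43: beer, wine and spirits, buyer-exempt → 0% → €0.00
Storage bin €21.53: all other goods → 6.75% → €1.45
Art supplies kit €49.11: toys and games, buyer-exempt → 0% → €0.00
Total tax = €2.59 + €1.45 = €4.04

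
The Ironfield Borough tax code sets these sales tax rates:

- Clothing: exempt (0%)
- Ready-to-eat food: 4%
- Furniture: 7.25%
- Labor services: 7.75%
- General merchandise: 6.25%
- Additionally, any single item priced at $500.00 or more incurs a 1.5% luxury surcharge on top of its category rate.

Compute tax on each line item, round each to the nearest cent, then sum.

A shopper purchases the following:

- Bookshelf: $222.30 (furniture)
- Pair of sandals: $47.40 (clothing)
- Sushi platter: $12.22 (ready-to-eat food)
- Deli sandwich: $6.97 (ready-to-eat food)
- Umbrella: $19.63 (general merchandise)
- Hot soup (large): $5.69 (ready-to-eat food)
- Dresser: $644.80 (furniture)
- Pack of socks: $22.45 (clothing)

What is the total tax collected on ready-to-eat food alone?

$1.00

Sushi platter $12.22: ready-to-eat food → 4% → $0.49
Deli sandwich $6.97: ready-to-eat food → 4% → $0.28
Hot soup (large) $5.69: ready-to-eat food → 4% → $0.23
Tax on ready-to-eat food = $0.49 + $0.28 + $0.23 = $1.00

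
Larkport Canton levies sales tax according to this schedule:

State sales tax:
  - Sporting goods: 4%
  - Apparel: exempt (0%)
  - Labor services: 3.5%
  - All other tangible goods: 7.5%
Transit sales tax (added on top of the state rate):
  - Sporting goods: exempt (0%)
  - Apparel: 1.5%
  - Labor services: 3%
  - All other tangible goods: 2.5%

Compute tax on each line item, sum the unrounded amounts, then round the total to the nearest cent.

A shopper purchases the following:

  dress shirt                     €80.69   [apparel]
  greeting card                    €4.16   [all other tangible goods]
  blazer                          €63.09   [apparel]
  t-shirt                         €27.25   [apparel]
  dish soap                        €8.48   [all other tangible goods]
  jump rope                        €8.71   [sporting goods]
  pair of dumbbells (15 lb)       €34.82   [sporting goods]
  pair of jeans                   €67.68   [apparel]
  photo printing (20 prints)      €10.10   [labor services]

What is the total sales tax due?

€7.24

Dress shirt €80.69: apparel → 0% + 1.5% transit = 1.5% → €1.21035
Greeting card €4.16: all other tangible goods → 7.5% + 2.5% transit = 10% → €0.416
Blazer €63.09: apparel → 0% + 1.5% transit = 1.5% → €0.94635
T-shirt €27.25: apparel → 0% + 1.5% transit = 1.5% → €0.40875
Dish soap €8.48: all other tangible goods → 7.5% + 2.5% transit = 10% → €0.848
Jump rope €8.71: sporting goods → 4% + 0% transit = 4% → €0.3484
Pair of dumbbells (15 lb) €34.82: sporting goods → 4% + 0% transit = 4% → €1.3928
Pair of jeans €67.68: apparel → 0% + 1.5% transit = 1.5% → €1.0152
Photo printing (20 prints) €10.10: labor services → 3.5% + 3% transit = 6.5% → €0.6565
Unrounded tax sum = €7.24235 → €7.24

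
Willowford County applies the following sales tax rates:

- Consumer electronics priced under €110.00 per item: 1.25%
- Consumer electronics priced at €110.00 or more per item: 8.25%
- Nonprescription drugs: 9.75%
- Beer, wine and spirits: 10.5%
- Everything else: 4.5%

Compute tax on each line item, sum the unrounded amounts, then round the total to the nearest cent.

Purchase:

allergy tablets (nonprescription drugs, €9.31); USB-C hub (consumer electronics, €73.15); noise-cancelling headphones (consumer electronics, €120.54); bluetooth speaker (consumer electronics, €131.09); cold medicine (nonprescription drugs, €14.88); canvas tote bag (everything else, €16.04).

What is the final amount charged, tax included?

Allergy tablets €9.31: nonprescription drugs → 9.75% → €0.907725
USB-C hub €73.15: consumer electronics, under €110.00 → 1.25% → €0.914375
Noise-cancelling headphones €120.54: consumer electronics, €110.00 or more → 8.25% → €9.94455
Bluetooth speaker €131.09: consumer electronics, €110.00 or more → 8.25% → €10.814925
Cold medicine €14.88: nonprescription drugs → 9.75% → €1.4508
Canvas tote bag €16.04: everything else → 4.5% → €0.7218
Subtotal = €365.01; unrounded tax = €24.754175 → €24.75; total due = €389.76

€389.76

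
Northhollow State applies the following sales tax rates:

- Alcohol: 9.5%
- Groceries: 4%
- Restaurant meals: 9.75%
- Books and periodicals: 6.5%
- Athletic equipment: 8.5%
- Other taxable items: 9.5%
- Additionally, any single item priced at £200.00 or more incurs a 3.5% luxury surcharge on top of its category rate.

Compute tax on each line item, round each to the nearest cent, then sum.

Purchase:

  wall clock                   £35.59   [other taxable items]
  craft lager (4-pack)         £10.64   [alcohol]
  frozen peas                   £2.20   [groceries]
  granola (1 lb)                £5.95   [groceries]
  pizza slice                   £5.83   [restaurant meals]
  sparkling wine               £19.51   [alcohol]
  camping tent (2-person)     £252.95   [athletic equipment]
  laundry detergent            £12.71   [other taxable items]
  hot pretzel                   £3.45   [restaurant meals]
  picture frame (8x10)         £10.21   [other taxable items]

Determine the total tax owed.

£40.01

Wall clock £35.59: other taxable items → 9.5% → £3.38
Craft lager (4-pack) £10.64: alcohol → 9.5% → £1.01
Frozen peas £2.20: groceries → 4% → £0.09
Granola (1 lb) £5.95: groceries → 4% → £0.24
Pizza slice £5.83: restaurant meals → 9.75% → £0.57
Sparkling wine £19.51: alcohol → 9.5% → £1.85
Camping tent (2-person) £252.95: athletic equipment → 8.5% + 3.5% surcharge = 12% → £30.35
Laundry detergent £12.71: other taxable items → 9.5% → £1.21
Hot pretzel £3.45: restaurant meals → 9.75% → £0.34
Picture frame (8x10) £10.21: other taxable items → 9.5% → £0.97
Total tax = £3.38 + £1.01 + £0.09 + £0.24 + £0.57 + £1.85 + £30.35 + £1.21 + £0.34 + £0.97 = £40.01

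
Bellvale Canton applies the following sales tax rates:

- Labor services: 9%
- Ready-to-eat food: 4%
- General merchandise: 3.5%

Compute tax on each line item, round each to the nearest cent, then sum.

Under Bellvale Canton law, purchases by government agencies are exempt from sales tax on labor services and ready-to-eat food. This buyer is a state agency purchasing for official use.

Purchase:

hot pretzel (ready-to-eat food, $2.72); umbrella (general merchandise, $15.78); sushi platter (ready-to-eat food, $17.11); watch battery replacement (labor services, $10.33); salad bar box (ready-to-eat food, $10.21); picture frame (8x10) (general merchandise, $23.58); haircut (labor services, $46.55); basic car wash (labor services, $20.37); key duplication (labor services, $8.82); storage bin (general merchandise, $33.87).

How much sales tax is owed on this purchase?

$2.57

Hot pretzel $2.72: ready-to-eat food, buyer-exempt → 0% → $0.00
Umbrella $15.78: general merchandise → 3.5% → $0.55
Sushi platter $17.11: ready-to-eat food, buyer-exempt → 0% → $0.00
Watch battery replacement $10.33: labor services, buyer-exempt → 0% → $0.00
Salad bar box $10.21: ready-to-eat food, buyer-exempt → 0% → $0.00
Picture frame (8x10) $23.58: general merchandise → 3.5% → $0.83
Haircut $46.55: labor services, buyer-exempt → 0% → $0.00
Basic car wash $20.37: labor services, buyer-exempt → 0% → $0.00
Key duplication $8.82: labor services, buyer-exempt → 0% → $0.00
Storage bin $33.87: general merchandise → 3.5% → $1.19
Total tax = $0.55 + $0.83 + $1.19 = $2.57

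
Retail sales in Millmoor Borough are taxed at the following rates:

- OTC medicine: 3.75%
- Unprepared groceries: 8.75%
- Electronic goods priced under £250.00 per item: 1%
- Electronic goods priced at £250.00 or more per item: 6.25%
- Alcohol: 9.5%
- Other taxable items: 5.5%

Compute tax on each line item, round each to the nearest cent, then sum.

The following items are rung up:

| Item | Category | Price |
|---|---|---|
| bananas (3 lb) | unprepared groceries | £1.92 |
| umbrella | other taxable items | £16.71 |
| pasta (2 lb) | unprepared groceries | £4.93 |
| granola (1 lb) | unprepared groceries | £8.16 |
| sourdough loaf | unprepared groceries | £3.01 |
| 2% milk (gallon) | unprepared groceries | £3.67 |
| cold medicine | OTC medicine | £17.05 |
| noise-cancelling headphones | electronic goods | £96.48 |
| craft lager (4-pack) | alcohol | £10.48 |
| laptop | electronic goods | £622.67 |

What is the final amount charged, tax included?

Bananas (3 lb) £1.92: unprepared groceries → 8.75% → £0.17
Umbrella £16.71: other taxable items → 5.5% → £0.92
Pasta (2 lb) £4.93: unprepared groceries → 8.75% → £0.43
Granola (1 lb) £8.16: unprepared groceries → 8.75% → £0.71
Sourdough loaf £3.01: unprepared groceries → 8.75% → £0.26
2% milk (gallon) £3.67: unprepared groceries → 8.75% → £0.32
Cold medicine £17.05: OTC medicine → 3.75% → £0.64
Noise-cancelling headphones £96.48: electronic goods, under £250.00 → 1% → £0.96
Craft lager (4-pack) £10.48: alcohol → 9.5% → £1.00
Laptop £622.67: electronic goods, £250.00 or more → 6.25% → £38.92
Subtotal = £785.08; tax = £44.33; total due = £829.41

£829.41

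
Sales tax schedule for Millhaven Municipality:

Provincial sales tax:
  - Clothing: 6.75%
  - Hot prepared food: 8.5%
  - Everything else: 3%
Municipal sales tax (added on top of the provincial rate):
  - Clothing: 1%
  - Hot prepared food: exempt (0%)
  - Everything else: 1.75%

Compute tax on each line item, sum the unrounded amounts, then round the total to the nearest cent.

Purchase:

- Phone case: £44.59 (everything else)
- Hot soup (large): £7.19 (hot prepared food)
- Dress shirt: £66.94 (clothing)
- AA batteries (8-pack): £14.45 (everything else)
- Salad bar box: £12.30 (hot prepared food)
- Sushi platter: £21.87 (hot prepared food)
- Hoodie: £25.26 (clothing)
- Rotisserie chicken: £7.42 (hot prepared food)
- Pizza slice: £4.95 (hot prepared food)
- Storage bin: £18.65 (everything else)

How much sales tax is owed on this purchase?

Phone case £44.59: everything else → 3% + 1.75% municipal = 4.75% → £2.118025
Hot soup (large) £7.19: hot prepared food → 8.5% + 0% municipal = 8.5% → £0.61115
Dress shirt £66.94: clothing → 6.75% + 1% municipal = 7.75% → £5.18785
AA batteries (8-pack) £14.45: everything else → 3% + 1.75% municipal = 4.75% → £0.686375
Salad bar box £12.30: hot prepared food → 8.5% + 0% municipal = 8.5% → £1.0455
Sushi platter £21.87: hot prepared food → 8.5% + 0% municipal = 8.5% → £1.85895
Hoodie £25.26: clothing → 6.75% + 1% municipal = 7.75% → £1.95765
Rotisserie chicken £7.42: hot prepared food → 8.5% + 0% municipal = 8.5% → £0.6307
Pizza slice £4.95: hot prepared food → 8.5% + 0% municipal = 8.5% → £0.42075
Storage bin £18.65: everything else → 3% + 1.75% municipal = 4.75% → £0.885875
Unrounded tax sum = £15.402825 → £15.40

£15.40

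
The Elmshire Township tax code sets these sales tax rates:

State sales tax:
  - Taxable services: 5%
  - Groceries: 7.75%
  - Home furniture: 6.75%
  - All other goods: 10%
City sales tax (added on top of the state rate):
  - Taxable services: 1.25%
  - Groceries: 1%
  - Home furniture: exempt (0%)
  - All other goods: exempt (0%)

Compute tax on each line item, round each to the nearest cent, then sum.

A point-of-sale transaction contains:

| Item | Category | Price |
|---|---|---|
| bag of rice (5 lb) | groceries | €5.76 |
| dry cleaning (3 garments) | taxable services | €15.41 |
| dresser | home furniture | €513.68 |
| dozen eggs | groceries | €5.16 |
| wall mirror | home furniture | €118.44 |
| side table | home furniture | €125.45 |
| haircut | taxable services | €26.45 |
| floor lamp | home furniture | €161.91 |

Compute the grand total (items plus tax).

€1037.88

Bag of rice (5 lb) €5.76: groceries → 7.75% + 1% city = 8.75% → €0.50
Dry cleaning (3 garments) €15.41: taxable services → 5% + 1.25% city = 6.25% → €0.96
Dresser €513.68: home furniture → 6.75% + 0% city = 6.75% → €34.67
Dozen eggs €5.16: groceries → 7.75% + 1% city = 8.75% → €0.45
Wall mirror €118.44: home furniture → 6.75% + 0% city = 6.75% → €7.99
Side table €125.45: home furniture → 6.75% + 0% city = 6.75% → €8.47
Haircut €26.45: taxable services → 5% + 1.25% city = 6.25% → €1.65
Floor lamp €161.91: home furniture → 6.75% + 0% city = 6.75% → €10.93
Subtotal = €972.26; tax = €65.62; total due = €1037.88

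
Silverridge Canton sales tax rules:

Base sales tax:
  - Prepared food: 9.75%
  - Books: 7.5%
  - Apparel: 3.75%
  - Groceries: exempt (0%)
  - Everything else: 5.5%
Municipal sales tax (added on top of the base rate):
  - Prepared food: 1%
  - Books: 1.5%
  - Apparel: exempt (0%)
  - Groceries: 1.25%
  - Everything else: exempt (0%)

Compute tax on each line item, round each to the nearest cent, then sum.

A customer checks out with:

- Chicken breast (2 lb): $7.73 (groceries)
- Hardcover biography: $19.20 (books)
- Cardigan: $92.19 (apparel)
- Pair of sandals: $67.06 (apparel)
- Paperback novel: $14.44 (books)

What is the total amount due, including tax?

Chicken breast (2 lb) $7.73: groceries → 0% + 1.25% municipal = 1.25% → $0.10
Hardcover biography $19.20: books → 7.5% + 1.5% municipal = 9% → $1.73
Cardigan $92.19: apparel → 3.75% + 0% municipal = 3.75% → $3.46
Pair of sandals $67.06: apparel → 3.75% + 0% municipal = 3.75% → $2.51
Paperback novel $14.44: books → 7.5% + 1.5% municipal = 9% → $1.30
Subtotal = $200.62; tax = $9.10; total due = $209.72

$209.72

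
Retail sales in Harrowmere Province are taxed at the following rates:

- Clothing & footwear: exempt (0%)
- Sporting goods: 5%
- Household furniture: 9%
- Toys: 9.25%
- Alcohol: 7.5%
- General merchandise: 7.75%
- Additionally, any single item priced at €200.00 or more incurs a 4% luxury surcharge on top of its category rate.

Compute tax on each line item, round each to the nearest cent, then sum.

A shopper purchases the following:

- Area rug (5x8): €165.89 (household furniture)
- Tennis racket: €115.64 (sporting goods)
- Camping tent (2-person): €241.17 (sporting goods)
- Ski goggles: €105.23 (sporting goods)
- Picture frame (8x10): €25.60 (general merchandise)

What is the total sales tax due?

Area rug (5x8) €165.89: household furniture → 9% → €14.93
Tennis racket €115.64: sporting goods → 5% → €5.78
Camping tent (2-person) €241.17: sporting goods → 5% + 4% surcharge = 9% → €21.71
Ski goggles €105.23: sporting goods → 5% → €5.26
Picture frame (8x10) €25.60: general merchandise → 7.75% → €1.98
Total tax = €14.93 + €5.78 + €21.71 + €5.26 + €1.98 = €49.66

€49.66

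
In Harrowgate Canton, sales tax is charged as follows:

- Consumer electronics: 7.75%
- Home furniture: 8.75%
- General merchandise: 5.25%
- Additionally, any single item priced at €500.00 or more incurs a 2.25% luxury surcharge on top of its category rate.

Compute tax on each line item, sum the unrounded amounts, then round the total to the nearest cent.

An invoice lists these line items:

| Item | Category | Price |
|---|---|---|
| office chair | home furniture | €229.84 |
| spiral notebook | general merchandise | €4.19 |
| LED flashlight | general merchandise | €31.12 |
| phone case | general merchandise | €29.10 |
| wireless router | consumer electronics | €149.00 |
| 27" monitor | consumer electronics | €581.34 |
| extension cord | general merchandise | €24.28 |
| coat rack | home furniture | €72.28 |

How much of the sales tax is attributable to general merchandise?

Spiral notebook €4.19: general merchandise → 5.25% → €0.219975
LED flashlight €31.12: general merchandise → 5.25% → €1.6338
Phone case €29.10: general merchandise → 5.25% → €1.52775
Extension cord €24.28: general merchandise → 5.25% → €1.2747
Tax on general merchandise: unrounded sum = €4.656225 → €4.66

€4.66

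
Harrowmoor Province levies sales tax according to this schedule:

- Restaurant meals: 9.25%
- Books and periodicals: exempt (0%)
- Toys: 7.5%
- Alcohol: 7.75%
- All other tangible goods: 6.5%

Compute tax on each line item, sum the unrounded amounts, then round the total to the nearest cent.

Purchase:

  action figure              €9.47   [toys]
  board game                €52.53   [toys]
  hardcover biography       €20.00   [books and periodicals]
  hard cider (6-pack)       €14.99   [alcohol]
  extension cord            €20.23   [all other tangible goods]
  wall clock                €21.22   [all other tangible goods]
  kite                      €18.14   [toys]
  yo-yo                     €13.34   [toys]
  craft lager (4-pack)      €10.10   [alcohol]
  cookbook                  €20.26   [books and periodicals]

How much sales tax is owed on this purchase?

Action figure €9.47: toys → 7.5% → €0.71025
Board game €52.53: toys → 7.5% → €3.93975
Hardcover biography €20.00: books and periodicals → 0% → €0.00
Hard cider (6-pack) €14.99: alcohol → 7.75% → €1.161725
Extension cord €20.23: all other tangible goods → 6.5% → €1.31495
Wall clock €21.22: all other tangible goods → 6.5% → €1.3793
Kite €18.14: toys → 7.5% → €1.3605
Yo-yo €13.34: toys → 7.5% → €1.0005
Craft lager (4-pack) €10.10: alcohol → 7.75% → €0.78275
Cookbook €20.26: books and periodicals → 0% → €0.00
Unrounded tax sum = €11.649725 → €11.65

€11.65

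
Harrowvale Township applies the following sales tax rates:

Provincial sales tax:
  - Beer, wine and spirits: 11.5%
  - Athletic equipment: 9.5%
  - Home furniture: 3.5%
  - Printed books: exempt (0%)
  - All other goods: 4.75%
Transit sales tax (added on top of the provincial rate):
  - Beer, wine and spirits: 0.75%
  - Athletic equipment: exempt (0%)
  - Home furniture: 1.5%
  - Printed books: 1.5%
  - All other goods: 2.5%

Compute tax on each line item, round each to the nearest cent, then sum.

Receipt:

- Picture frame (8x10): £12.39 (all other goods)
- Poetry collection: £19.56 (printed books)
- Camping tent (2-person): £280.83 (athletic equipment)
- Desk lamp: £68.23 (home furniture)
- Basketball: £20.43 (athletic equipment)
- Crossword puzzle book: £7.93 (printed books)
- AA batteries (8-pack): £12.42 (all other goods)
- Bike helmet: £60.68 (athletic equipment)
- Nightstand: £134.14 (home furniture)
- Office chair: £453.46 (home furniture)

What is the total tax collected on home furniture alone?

Desk lamp £68.23: home furniture → 3.5% + 1.5% transit = 5% → £3.41
Nightstand £134.14: home furniture → 3.5% + 1.5% transit = 5% → £6.71
Office chair £453.46: home furniture → 3.5% + 1.5% transit = 5% → £22.67
Tax on home furniture = £3.41 + £6.71 + £22.67 = £32.79

£32.79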